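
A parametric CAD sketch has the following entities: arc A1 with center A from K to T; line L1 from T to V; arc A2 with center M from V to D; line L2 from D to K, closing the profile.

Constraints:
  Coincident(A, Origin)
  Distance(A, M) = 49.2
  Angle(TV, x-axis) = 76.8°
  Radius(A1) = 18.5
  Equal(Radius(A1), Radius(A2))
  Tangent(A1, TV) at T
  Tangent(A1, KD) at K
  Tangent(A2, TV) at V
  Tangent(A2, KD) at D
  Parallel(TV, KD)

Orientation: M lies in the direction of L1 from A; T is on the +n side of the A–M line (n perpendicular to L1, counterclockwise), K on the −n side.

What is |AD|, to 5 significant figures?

52.563

The slot axis is L1's direction at 76.8°, so u = (cos 76.8°, sin 76.8°) = (0.22835, 0.97358) and n = (−sin 76.8°, cos 76.8°) = (-0.97358, 0.22835). A is at the origin and M lies 49.2 along u from A, so M = 49.2·u = (11.235, 47.900). Tangency of A1 to both parallel lines with radius 18.5 puts T and K at A ± 18.5·n: T = (-18.011, 4.2245), K = (18.011, -4.2245). Equal radii place V and D the same way about M: V = M + 18.5·n = (-6.7763, 52.125), D = M − 18.5·n = (29.246, 43.676). Then |AD| = |D − A| = 52.563.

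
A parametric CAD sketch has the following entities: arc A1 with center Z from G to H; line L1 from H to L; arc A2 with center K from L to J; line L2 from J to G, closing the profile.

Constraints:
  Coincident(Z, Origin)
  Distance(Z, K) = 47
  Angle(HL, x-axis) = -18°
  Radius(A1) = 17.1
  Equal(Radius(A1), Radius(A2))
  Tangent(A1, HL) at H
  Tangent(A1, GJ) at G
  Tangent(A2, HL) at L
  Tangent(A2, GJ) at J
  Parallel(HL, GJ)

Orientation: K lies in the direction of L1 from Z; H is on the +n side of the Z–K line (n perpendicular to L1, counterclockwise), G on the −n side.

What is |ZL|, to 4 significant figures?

50.01

Tangency of A1 to both parallel lines with radius 17.1 puts H and G at Z ± 17.1·n: H = (5.284, 16.26), G = (-5.284, -16.26). Equal radii place L and J the same way about K: L = K + 17.1·n = (49.98, 1.739), J = K − 17.1·n = (39.42, -30.79). Then |ZL| = |L − Z| = 50.01.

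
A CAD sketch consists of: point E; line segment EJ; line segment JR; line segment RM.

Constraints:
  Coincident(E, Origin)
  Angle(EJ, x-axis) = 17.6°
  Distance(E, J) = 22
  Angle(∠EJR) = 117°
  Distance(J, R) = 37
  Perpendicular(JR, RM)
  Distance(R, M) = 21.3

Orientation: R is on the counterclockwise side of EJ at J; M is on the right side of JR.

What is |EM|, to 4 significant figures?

62.30

∠EJR = 117.0°, so JR runs at 17.6° + (180° − 117.0°) = 80.60° from the x-axis; with |JR| = 37.0, R = J + 37.0·(cos 80.60°, sin 80.60°) = (27.01, 43.16). The perpendicularity gives RM at right angles to JR; with |RM| = 21.3 on the right of JR, M = R + 21.3·(0.9866, -0.1633) = (48.03, 39.68). Then |EM| = |M − E| = 62.30.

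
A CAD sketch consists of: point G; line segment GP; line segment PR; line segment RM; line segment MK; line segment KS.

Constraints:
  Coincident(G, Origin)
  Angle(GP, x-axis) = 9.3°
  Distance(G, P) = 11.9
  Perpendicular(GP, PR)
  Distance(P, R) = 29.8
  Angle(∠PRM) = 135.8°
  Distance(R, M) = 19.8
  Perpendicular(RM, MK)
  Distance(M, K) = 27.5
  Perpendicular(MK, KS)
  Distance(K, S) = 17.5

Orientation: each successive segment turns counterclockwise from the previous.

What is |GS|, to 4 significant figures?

15.47

RM ⟂ MK, so MK runs at -126.5°; with |MK| = 27.5, K = (-25.35, 21.00). MK is perpendicular to KS, so KS runs at -36.50°; with |KS| = 17.5, S = (-11.28, 10.59). Then |GS| = |S − G| = 15.47.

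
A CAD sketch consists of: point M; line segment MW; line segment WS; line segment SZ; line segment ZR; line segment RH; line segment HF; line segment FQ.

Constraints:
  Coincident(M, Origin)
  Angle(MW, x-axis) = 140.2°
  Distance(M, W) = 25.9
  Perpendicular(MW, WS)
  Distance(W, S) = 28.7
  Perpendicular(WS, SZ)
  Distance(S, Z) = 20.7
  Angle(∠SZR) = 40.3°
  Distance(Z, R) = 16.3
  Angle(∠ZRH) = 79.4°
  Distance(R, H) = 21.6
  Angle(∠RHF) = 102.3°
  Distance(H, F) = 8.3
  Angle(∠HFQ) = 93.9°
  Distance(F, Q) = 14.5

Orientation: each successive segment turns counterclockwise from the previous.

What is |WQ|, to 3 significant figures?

35.3

∠RHF = 102.3° gives HF at -81.8° from the x-axis; with |HF| = 8.3, F = (-44.2, -18.4). ∠HFQ = 93.9° gives FQ at 4.30° from the x-axis; with |FQ| = 14.5, Q = (-29.8, -17.4). Then |WQ| = |Q − W| = 35.3.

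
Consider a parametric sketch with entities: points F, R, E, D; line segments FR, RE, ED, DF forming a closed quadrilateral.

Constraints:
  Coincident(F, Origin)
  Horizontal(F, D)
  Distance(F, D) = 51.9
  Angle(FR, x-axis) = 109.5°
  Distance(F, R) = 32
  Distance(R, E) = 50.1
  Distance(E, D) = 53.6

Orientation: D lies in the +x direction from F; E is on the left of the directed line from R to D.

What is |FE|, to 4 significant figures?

61.70

Checks: |RE| = 50.10 ✓; |ED| = 53.60 ✓.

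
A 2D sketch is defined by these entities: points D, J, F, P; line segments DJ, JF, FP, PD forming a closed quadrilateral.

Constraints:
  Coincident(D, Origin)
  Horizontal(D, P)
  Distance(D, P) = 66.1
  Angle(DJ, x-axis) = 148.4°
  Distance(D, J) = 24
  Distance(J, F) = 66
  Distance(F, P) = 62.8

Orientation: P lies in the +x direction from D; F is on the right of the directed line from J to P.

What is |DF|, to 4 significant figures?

44.75

D is at the origin; DP is horizontal with |DP| = 66.1 and P in +x, so P = (66.1, 0). DJ runs at 148.4° with |DJ| = 24.0, so J = (-20.44, 12.58). F is determined by |JF| = 66.0 and |FP| = 62.8 together: it lies at the intersection of circle(J, 66.0) and circle(P, 62.8). With |JP| = 87.45, the foot of the radical line on JP is 46.08 from J and the perpendicular offset is √(66.0² − 46.08²) = 47.25. Taking the right-of-JP solution: F = (18.37, -40.81).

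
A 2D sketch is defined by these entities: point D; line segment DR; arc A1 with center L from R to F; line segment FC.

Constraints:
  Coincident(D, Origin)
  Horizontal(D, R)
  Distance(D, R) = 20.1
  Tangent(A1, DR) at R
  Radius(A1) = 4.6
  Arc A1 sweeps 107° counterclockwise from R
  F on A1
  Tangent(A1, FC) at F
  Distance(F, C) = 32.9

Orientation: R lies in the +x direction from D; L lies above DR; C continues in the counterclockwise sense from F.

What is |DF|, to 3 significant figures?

25.2

The tangent condition forces LR to be normal to DR, so L = R + (0, 4.6) = (20.1, 4.60). On A1, R sits at bearing -90° from L; a 107° counterclockwise sweep puts F at bearing 17°, so F = L + 4.6·(cos 17°, sin 17°) = (24.5, 5.94). Then |DF| = |F − D| = 25.2.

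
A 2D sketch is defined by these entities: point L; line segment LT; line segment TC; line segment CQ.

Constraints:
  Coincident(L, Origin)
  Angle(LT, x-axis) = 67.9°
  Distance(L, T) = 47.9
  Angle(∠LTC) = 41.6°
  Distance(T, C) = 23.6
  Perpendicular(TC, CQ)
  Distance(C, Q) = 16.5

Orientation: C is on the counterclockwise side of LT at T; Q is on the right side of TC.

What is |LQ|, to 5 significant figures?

49.824

L is at the origin; LT runs at 67.9° with length 47.9, so T = 47.9·(cos 67.9°, sin 67.9°) = (18.021, 44.381). ∠LTC = 41.6°, so TC runs at 67.9° + (180° − 41.6°) = 206.30° from the x-axis; with |TC| = 23.6, C = T + 23.6·(cos 206.30°, sin 206.30°) = (-3.1359, 33.924). TC ⟂ CQ; with |CQ| = 16.5 on the right of TC, Q = C + 16.5·(-0.44307, 0.89649) = (-10.447, 48.716). Then |LQ| = |Q − L| = 49.824.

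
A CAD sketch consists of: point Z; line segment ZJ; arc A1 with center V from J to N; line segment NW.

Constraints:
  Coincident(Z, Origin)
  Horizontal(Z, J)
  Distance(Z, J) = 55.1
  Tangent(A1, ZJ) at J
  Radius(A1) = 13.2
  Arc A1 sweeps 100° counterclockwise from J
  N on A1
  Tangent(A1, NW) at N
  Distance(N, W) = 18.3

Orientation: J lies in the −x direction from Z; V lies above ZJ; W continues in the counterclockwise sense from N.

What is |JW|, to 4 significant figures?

34.92

On A1, J sits at bearing -90° from V; a 100° counterclockwise sweep puts N at bearing 10°, so N = V + 13.2·(cos 10°, sin 10°) = (-42.10, 15.49). The tangent condition forces VN to be normal to NW, so NW runs along (−sin 10°, cos 10°); with |NW| = 18.3, W = (-45.28, 33.51). Then |JW| = |W − J| = 34.92.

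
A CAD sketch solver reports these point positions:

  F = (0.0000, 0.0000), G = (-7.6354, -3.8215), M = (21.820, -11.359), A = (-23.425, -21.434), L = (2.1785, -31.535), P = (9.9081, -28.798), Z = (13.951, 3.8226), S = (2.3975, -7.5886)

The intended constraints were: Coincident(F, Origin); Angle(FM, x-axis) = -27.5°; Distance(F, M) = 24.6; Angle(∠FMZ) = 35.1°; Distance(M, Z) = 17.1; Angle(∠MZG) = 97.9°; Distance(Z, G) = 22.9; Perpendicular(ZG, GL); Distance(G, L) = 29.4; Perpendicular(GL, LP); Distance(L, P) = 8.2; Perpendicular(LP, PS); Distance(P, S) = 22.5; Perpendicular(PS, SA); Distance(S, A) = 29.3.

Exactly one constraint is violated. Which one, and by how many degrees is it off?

Perpendicular(PS, SA) — off by 8.70°.

F = (0.00, 0.00) ✓; FM at -27.50° ✓; |FM| = 24.60 ✓; ∠FMZ = 35.10° ✓; |MZ| = 17.10 ✓; ∠MZG = 97.90° ✓; |ZG| = 22.90 ✓; ∠(ZG, GL) = 90.00° ✓; |GL| = 29.40 ✓; ∠(GL, LP) = 90.00° ✓; |LP| = 8.200 ✓; ∠(LP, PS) = 90.00° ✓; |PS| = 22.50 ✓; ∠(PS, SA) = 98.70° ✗; |SA| = 29.30 ✓.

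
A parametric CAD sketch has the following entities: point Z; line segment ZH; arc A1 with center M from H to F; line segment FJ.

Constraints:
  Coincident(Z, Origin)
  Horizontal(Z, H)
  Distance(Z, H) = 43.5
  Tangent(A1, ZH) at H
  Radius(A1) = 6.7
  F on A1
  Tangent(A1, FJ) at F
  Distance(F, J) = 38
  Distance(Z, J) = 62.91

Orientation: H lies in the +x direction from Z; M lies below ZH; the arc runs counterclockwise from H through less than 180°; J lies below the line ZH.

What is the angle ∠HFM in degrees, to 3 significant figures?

39.9°

Z is at the origin; Z and H share the same y with |ZH| = 43.5 and H on the +x side, so H = (43.5, 0.00). A1 meets ZH tangentially, so MH is at right angles to ZH, so M = H + (0, -6.7) = (43.5, -6.70). Since MF ⟂ FJ (tangency), |MJ| = √(6.7² + 38.0²) = 38.6 regardless of where F sits on A1. So J lies on both circle(Z, 62.91) and circle(M, 38.6); the below-ZH intersection is J = (43.7, -45.3). F is the foot of the tangent from J: F = (36.9, -7.89).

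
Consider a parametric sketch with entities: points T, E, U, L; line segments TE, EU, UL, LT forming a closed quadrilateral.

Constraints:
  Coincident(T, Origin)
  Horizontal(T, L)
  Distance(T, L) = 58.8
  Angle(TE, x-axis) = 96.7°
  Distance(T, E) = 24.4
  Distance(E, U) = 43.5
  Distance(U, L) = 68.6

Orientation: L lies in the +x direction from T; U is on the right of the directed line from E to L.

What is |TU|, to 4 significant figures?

20.34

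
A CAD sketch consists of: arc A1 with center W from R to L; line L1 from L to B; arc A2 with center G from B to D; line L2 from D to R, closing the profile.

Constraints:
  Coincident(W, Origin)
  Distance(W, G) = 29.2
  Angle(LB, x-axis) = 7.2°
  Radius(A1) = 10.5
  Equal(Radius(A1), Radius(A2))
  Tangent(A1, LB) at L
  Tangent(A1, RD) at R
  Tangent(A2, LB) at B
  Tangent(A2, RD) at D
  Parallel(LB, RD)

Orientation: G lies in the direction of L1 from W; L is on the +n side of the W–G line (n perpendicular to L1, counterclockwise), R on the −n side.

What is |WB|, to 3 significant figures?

31.0

Tangency of A1 to both parallel lines with radius 10.5 puts L and R at W ± 10.5·n: L = (-1.32, 10.4), R = (1.32, -10.4). Equal radii place B and D the same way about G: B = G + 10.5·n = (27.7, 14.1), D = G − 10.5·n = (30.3, -6.76). Then |WB| = |B − W| = 31.0.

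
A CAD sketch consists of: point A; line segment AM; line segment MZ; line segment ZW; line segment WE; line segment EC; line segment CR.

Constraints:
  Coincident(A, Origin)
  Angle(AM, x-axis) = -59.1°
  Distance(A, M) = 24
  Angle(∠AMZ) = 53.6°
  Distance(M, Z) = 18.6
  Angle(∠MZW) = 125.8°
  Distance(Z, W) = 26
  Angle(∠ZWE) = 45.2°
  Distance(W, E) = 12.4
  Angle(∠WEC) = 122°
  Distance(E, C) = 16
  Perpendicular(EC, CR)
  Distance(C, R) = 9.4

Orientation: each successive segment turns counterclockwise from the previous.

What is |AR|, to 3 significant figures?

21.0

A is at the origin; AM runs at -59.1° with length 24.0, so M = (12.3, -20.6). ∠AMZ = 53.6° gives MZ at 67.3° from the x-axis; with |MZ| = 18.6, Z = (19.5, -3.43). ∠MZW = 125.8° gives ZW at 122° from the x-axis; with |ZW| = 26.0, W = (5.92, 18.7). ∠ZWE = 45.2° gives WE at -104° from the x-axis; with |WE| = 12.4, E = (2.98, 6.69). ∠WEC = 122.0° gives EC at -45.7° from the x-axis; with |EC| = 16.0, C = (14.2, -4.76). EC is perpendicular to CR, so CR runs at 44.3°; with |CR| = 9.4, R = (20.9, 1.80). Then |AR| = |R − A| = 21.0.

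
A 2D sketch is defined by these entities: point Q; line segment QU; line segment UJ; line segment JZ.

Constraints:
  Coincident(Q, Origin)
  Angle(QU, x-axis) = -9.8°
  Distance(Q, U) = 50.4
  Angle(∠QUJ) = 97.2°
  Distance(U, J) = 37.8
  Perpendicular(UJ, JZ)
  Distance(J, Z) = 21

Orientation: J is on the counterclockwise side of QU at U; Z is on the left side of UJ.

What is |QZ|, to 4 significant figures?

52.80

Q is at the origin; QU runs at -9.8° with length 50.4, so U = 50.4·(cos -9.8°, sin -9.8°) = (49.66, -8.579). ∠QUJ = 97.2°, so UJ runs at -9.8° + (180° − 97.2°) = 73.00° from the x-axis; with |UJ| = 37.8, J = U + 37.8·(cos 73.00°, sin 73.00°) = (60.72, 27.57). UJ is perpendicular to JZ; with |JZ| = 21.0 on the left of UJ, Z = J + 21.0·(-0.9563, 0.2924) = (40.63, 33.71). Then |QZ| = |Z − Q| = 52.80.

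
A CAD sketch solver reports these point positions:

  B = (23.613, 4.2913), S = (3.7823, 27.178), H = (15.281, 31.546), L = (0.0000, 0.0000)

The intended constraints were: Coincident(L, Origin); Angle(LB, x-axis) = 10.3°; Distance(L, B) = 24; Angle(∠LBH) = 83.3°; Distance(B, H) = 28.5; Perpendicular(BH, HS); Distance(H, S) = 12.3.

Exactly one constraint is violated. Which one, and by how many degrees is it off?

Perpendicular(BH, HS) — off by 3.80°.

L = (0.00, 0.00) ✓; LB at 10.30° ✓; |LB| = 24.00 ✓; ∠LBH = 83.30° ✓; |BH| = 28.50 ✓; ∠(BH, HS) = 93.80° ✗; |HS| = 12.30 ✓.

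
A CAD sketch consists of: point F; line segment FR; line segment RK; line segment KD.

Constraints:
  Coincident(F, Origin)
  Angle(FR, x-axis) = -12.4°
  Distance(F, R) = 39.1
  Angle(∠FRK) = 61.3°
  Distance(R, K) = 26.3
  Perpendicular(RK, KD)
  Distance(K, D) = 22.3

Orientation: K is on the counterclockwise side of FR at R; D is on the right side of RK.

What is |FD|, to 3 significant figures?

57.1

F is at the origin; FR runs at -12.4° with length 39.1, so R = 39.1·(cos -12.4°, sin -12.4°) = (38.2, -8.40). ∠FRK = 61.3°, so RK runs at -12.4° + (180° − 61.3°) = 106° from the x-axis; with |RK| = 26.3, K = R + 26.3·(cos 106°, sin 106°) = (30.8, 16.8). RK is perpendicular to KD; with |KD| = 22.3 on the right of RK, D = K + 22.3·(0.960, 0.281) = (52.2, 23.1). Then |FD| = |D − F| = 57.1.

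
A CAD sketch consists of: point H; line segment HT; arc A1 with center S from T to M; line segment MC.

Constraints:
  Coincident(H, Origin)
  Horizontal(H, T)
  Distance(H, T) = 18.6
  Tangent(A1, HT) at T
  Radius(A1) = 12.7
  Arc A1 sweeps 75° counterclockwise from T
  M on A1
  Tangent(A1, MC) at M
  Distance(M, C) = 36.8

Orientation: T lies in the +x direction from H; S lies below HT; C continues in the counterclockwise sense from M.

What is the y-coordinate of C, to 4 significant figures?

-44.96

H is at the origin; HT is horizontal with |HT| = 18.6 and T on the +x side, so T = (18.60, 0.000). A1 meets HT tangentially, so ST is at right angles to HT, so S = T + (0, -12.7) = (18.60, -12.70). On A1, T sits at bearing 90° from S; a 75° counterclockwise sweep puts M at bearing 165°, so M = S + 12.7·(cos 165°, sin 165°) = (6.333, -9.413). Tangency of A1 to MC means the radius SM is perpendicular to MC, so MC runs along (−sin 165°, cos 165°); with |MC| = 36.8, C = (-3.192, -44.96). So C.y = -44.96.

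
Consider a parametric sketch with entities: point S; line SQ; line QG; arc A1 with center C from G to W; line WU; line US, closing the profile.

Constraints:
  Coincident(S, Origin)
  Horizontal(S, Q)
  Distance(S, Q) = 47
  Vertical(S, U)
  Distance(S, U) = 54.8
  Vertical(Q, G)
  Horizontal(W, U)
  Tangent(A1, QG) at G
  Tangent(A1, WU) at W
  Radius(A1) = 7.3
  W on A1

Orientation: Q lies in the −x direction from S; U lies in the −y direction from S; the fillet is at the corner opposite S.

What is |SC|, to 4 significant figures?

61.91

S is at the origin; SQ is horizontal with |SQ| = 47.0 and Q on the −x side, so Q = (-47.00, 0.000). SU is vertical with |SU| = 54.8 and U on the −y side, so U = (0.000, -54.80). The virtual corner opposite S is at (-47.00, -54.80). The tangent condition forces CG to be normal to QG and the tangent condition forces CW to be normal to WU, with radius 7.3, so the center C sits 7.3 in from both sides at C = (-39.70, -47.50). Then |SC| = |C − S| = 61.91.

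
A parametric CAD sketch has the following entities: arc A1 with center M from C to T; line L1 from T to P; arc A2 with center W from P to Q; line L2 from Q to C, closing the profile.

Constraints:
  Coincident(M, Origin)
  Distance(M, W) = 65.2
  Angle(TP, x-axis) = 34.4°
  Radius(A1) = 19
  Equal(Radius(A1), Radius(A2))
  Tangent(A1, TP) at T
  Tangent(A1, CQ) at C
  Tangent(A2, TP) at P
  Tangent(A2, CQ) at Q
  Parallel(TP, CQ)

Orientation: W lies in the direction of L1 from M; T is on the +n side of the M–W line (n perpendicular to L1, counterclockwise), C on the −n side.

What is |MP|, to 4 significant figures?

67.91

The slot axis is L1's direction at 34.4°, so u = (cos 34.4°, sin 34.4°) = (0.8251, 0.5650) and n = (−sin 34.4°, cos 34.4°) = (-0.5650, 0.8251). M is at the origin and W lies 65.2 along u from M, so W = 65.2·u = (53.80, 36.84). Tangency of A1 to both parallel lines with radius 19.0 puts T and C at M ± 19.0·n: T = (-10.73, 15.68), C = (10.73, -15.68). Equal radii place P and Q the same way about W: P = W + 19.0·n = (43.06, 52.51), Q = W − 19.0·n = (64.53, 21.16). Then |MP| = |P − M| = 67.91.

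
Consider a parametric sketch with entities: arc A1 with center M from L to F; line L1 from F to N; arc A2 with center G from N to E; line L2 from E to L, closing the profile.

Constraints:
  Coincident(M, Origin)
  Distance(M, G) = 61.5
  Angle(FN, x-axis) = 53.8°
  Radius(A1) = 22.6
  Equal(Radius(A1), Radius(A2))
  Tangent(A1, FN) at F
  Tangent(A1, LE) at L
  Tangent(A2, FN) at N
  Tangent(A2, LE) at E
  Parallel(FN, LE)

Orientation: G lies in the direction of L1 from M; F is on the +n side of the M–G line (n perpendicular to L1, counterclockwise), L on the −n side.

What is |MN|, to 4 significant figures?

65.52

The slot axis is L1's direction at 53.8°, so u = (cos 53.8°, sin 53.8°) = (0.5906, 0.8070) and n = (−sin 53.8°, cos 53.8°) = (-0.8070, 0.5906). M is at the origin and G lies 61.5 along u from M, so G = 61.5·u = (36.32, 49.63). Tangency of A1 to both parallel lines with radius 22.6 puts F and L at M ± 22.6·n: F = (-18.24, 13.35), L = (18.24, -13.35). Equal radii place N and E the same way about G: N = G + 22.6·n = (18.08, 62.98), E = G − 22.6·n = (54.56, 36.28). Then |MN| = |N − M| = 65.52.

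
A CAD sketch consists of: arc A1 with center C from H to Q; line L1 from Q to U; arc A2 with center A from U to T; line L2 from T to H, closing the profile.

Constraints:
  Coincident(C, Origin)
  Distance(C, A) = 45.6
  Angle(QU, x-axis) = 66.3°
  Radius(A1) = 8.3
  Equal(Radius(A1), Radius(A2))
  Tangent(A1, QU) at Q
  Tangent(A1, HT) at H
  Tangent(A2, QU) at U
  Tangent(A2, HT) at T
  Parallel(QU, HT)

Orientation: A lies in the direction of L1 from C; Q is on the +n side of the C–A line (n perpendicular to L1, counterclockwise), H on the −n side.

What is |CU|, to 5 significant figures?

46.349

The slot axis is L1's direction at 66.3°, so u = (cos 66.3°, sin 66.3°) = (0.40195, 0.91566) and n = (−sin 66.3°, cos 66.3°) = (-0.91566, 0.40195). C is at the origin and A lies 45.6 along u from C, so A = 45.6·u = (18.329, 41.754). Tangency of A1 to both parallel lines with radius 8.3 puts Q and H at C ± 8.3·n: Q = (-7.6000, 3.3362), H = (7.6000, -3.3362). Equal radii place U and T the same way about A: U = A + 8.3·n = (10.729, 45.090), T = A − 8.3·n = (25.929, 38.418). Then |CU| = |U − C| = 46.349.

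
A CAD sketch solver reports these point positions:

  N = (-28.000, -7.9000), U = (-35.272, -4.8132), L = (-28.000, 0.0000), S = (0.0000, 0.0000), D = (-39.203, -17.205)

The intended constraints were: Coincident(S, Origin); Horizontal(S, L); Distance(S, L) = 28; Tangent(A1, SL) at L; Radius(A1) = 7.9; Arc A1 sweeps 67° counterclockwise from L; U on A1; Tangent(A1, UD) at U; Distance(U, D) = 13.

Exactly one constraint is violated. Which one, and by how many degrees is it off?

Tangent(A1, UD) at U — off by 5.40°.

S = (0.00, 0.00) ✓; S.y = 0.00, L.y = 0.00 ✓; |SL| = 28.00 ✓; ∠(NL, LS) = 90.00° ✓; |NL| = 7.900 ✓; bearing(N→U) − bearing(N→L) = 67.00° ✓; |NU| = 7.900 ✓; ∠(NU, UD) = 84.60° ✗; |UD| = 13.00 ✓.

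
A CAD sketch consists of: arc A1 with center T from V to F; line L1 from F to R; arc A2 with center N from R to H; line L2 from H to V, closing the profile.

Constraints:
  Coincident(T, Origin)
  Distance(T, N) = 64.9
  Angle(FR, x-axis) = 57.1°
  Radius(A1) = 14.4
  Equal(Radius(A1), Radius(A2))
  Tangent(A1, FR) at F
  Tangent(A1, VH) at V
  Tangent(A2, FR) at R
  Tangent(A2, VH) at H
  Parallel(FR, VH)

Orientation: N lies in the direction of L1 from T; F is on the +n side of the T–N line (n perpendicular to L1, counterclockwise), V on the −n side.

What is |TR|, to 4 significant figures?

66.48

The slot axis is L1's direction at 57.1°, so u = (cos 57.1°, sin 57.1°) = (0.5432, 0.8396) and n = (−sin 57.1°, cos 57.1°) = (-0.8396, 0.5432). T is at the origin and N lies 64.9 along u from T, so N = 64.9·u = (35.25, 54.49). Tangency of A1 to both parallel lines with radius 14.4 puts F and V at T ± 14.4·n: F = (-12.09, 7.822), V = (12.09, -7.822). Equal radii place R and H the same way about N: R = N + 14.4·n = (23.16, 62.31), H = N − 14.4·n = (47.34, 46.67). Then |TR| = |R − T| = 66.48.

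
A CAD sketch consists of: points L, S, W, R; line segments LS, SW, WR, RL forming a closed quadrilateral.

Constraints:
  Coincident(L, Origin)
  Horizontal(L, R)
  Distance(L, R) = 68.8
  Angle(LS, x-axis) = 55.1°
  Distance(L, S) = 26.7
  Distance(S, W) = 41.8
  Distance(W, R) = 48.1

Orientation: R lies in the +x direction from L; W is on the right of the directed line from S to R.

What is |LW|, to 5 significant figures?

30.959

L is at the origin; LR is horizontal with |LR| = 68.8 and R in +x, so R = (68.8, 0). LS runs at 55.1° with |LS| = 26.7, so S = (15.276, 21.898). W is determined by |SW| = 41.8 and |WR| = 48.1 together: it lies at the intersection of circle(S, 41.8) and circle(R, 48.1). With |SR| = 57.830, the foot of the radical line on SR is 24.018 from S and the perpendicular offset is √(41.8² − 24.018²) = 34.211. Taking the right-of-SR solution: W = (24.552, -18.860).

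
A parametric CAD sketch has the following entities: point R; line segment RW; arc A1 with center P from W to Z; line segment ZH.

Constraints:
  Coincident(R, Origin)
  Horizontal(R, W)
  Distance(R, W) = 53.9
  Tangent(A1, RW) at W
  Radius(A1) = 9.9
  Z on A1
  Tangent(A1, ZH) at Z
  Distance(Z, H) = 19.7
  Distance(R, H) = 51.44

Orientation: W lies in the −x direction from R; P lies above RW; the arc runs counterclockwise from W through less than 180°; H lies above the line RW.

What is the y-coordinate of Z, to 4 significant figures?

9.184

Checks: R.y = 0.00, W.y = 0.00 ✓; |PZ| = 9.900 ✓; ∠(PZ, ZH) = 90.00° ✓; |ZH| = 19.70 ✓; |RH| = 51.44 ✓.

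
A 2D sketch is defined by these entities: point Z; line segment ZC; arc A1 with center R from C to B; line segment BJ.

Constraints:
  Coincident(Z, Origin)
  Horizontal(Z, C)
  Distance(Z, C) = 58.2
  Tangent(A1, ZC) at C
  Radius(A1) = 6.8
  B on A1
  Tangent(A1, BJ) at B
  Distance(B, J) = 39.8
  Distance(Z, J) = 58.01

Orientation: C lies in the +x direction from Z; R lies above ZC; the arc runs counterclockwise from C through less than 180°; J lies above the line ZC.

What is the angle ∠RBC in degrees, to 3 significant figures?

26.3°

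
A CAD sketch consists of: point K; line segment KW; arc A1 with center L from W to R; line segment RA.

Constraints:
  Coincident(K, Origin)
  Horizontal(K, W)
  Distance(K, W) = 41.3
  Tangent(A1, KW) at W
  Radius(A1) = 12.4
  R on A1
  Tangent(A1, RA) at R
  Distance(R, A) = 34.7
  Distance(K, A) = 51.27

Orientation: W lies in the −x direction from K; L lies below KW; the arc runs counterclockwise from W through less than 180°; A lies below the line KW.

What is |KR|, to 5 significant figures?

54.186

K is at the origin; K and W share the same y with |KW| = 41.3 and W on the −x side, so W = (-41.300, 0.0000). Tangency of A1 to KW means the radius LW is perpendicular to KW, so L = W + (0, -12.4) = (-41.300, -12.400). Since LR ⟂ RA (tangency), |LA| = √(12.4² + 34.7²) = 36.849 regardless of where R sits on A1. So A lies on both circle(K, 51.27) and circle(L, 36.849); the below-KW intersection is A = (-24.349, -45.119). R is the foot of the tangent from A: R = (-49.749, -21.476).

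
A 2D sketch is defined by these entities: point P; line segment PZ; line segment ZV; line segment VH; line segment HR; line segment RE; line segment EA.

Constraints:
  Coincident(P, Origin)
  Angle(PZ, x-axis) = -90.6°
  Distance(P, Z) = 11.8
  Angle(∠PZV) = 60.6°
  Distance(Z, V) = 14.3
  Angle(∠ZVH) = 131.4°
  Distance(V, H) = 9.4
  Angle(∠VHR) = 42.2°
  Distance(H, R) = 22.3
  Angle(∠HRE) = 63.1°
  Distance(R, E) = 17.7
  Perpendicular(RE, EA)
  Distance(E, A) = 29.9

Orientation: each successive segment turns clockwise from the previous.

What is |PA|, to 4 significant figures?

27.58

P is at the origin; PZ runs at -90.6° with length 11.8, so Z = (-0.1236, -11.80). ∠PZV = 60.6° gives ZV at 150.0° from the x-axis; with |ZV| = 14.3, V = (-12.51, -4.649). ∠ZVH = 131.4° gives VH at 101.4° from the x-axis; with |VH| = 9.4, H = (-14.37, 4.565). ∠VHR = 42.2° gives HR at -36.40° from the x-axis; with |HR| = 22.3, R = (3.583, -8.668). ∠HRE = 63.1° gives RE at -153.3° from the x-axis; with |RE| = 17.7, E = (-12.23, -16.62). The perpendicularity gives EA at right angles to RE, so EA runs at 116.7°; with |EA| = 29.9, A = (-25.66, 10.09). Then |PA| = |A − P| = 27.58.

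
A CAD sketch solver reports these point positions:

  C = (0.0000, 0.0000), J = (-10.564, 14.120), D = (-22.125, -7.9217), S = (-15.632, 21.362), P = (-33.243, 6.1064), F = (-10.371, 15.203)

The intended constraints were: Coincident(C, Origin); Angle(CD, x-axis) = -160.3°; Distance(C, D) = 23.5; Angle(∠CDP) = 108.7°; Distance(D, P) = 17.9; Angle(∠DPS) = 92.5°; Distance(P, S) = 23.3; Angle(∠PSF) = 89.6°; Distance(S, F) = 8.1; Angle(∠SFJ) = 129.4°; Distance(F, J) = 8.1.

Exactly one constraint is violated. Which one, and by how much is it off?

Distance(F, J) = 8.1 — off by 7.00.

C = (0.00, 0.00) ✓; CD at -160.3° ✓; |CD| = 23.50 ✓; ∠CDP = 108.7° ✓; |DP| = 17.90 ✓; ∠DPS = 92.50° ✓; |PS| = 23.30 ✓; ∠PSF = 89.60° ✓; |SF| = 8.100 ✓; ∠SFJ = 129.4° ✓; |FJ| = 1.100 ✗.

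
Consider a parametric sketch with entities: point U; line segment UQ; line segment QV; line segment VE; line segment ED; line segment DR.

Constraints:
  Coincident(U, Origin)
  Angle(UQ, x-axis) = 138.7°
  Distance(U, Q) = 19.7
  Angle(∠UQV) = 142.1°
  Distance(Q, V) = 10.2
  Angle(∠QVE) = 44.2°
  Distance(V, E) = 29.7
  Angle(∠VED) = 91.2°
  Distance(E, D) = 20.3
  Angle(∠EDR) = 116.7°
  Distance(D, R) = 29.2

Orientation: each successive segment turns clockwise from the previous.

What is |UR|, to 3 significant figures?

33.5

U is at the origin; UQ runs at 138.7° with length 19.7, so Q = (-14.8, 13.0). ∠UQV = 142.1° gives QV at 101° from the x-axis; with |QV| = 10.2, V = (-16.7, 23.0). ∠QVE = 44.2° gives VE at -35.0° from the x-axis; with |VE| = 29.7, E = (7.62, 5.99). ∠VED = 91.2° gives ED at -124° from the x-axis; with |ED| = 20.3, D = (-3.68, -10.9). ∠EDR = 116.7° gives DR at 173° from the x-axis; with |DR| = 29.2, R = (-32.7, -7.27). Then |UR| = |R − U| = 33.5.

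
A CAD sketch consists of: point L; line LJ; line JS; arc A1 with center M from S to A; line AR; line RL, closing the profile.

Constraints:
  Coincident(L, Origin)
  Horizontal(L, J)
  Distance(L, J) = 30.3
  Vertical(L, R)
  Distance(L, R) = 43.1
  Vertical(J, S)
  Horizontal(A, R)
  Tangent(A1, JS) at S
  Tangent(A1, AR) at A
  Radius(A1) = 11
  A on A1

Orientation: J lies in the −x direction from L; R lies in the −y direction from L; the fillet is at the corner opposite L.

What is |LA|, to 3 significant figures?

47.2

L is at the origin; L and J share the same y with |LJ| = 30.3 and J on the −x side, so J = (-30.3, 0.00). LR is vertical with |LR| = 43.1 and R on the −y side, so R = (0.00, -43.1). The virtual corner opposite L is at (-30.3, -43.1). The tangent condition forces MS to be normal to JS and since A1 is tangent to AR there, MA ⟂ AR, with radius 11.0, so the center M sits 11.0 in from both sides at M = (-19.3, -32.1). That places the tangent points at S = (-30.3, -32.1) on JS and A = (-19.3, -43.1) on AR. Then |LA| = |A − L| = 47.2.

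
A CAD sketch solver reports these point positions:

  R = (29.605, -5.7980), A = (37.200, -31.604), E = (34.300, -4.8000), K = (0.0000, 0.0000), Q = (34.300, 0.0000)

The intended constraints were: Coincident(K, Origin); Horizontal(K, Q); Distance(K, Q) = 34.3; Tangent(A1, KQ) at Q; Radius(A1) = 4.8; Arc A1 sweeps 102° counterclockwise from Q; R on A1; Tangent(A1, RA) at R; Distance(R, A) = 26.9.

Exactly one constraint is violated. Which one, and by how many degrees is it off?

Tangent(A1, RA) at R — off by 4.40°.

K = (0.00, 0.00) ✓; K.y = 0.00, Q.y = 0.00 ✓; |KQ| = 34.30 ✓; ∠(EQ, QK) = 90.00° ✓; |EQ| = 4.800 ✓; bearing(E→R) − bearing(E→Q) = 102.0° ✓; |ER| = 4.800 ✓; ∠(ER, RA) = 85.60° ✗; |RA| = 26.90 ✓.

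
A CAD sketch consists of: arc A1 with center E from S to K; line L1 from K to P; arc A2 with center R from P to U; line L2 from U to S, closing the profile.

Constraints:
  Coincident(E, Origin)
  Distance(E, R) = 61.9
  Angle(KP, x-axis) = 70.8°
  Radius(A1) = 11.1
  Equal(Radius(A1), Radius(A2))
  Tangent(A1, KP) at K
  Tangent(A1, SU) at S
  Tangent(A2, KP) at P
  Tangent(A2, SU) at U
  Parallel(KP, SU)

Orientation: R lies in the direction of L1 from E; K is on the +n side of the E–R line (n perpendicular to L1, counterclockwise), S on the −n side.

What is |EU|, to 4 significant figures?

62.89

The slot axis is L1's direction at 70.8°, so u = (cos 70.8°, sin 70.8°) = (0.3289, 0.9444) and n = (−sin 70.8°, cos 70.8°) = (-0.9444, 0.3289). E is at the origin and R lies 61.9 along u from E, so R = 61.9·u = (20.36, 58.46). Tangency of A1 to both parallel lines with radius 11.1 puts K and S at E ± 11.1·n: K = (-10.48, 3.650), S = (10.48, -3.650). Equal radii place P and U the same way about R: P = R + 11.1·n = (9.874, 62.11), U = R − 11.1·n = (30.84, 54.81). Then |EU| = |U − E| = 62.89.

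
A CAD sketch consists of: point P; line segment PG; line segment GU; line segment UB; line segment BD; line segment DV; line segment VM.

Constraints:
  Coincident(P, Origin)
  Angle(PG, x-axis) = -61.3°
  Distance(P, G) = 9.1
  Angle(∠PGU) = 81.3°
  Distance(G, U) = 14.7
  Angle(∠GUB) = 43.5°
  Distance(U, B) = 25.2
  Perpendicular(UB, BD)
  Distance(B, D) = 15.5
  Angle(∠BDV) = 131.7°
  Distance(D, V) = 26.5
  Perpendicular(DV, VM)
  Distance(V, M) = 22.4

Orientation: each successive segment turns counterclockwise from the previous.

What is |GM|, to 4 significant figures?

21.11

∠BDV = 131.7° gives DV at -47.80° from the x-axis; with |DV| = 26.5, V = (7.144, -31.42). DV ⟂ VM, so VM runs at 42.20°; with |VM| = 22.4, M = (23.74, -16.37). Then |GM| = |M − G| = 21.11.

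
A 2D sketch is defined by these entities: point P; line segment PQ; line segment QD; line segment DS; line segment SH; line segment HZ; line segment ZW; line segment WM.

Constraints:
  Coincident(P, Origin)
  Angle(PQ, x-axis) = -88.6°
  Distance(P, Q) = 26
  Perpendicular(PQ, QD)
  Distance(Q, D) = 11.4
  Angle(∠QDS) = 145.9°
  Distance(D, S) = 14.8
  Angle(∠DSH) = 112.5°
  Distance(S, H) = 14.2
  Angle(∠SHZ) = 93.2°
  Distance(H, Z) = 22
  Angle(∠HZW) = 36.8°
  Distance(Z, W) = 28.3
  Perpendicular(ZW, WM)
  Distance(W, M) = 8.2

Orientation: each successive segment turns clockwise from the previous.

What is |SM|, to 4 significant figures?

6.101

P is at the origin; PQ runs at -88.6° with length 26.0, so Q = (0.6352, -25.99). The perpendicularity gives QD at right angles to PQ, so QD runs at -178.6°; with |QD| = 11.4, D = (-10.76, -26.27). ∠QDS = 145.9° gives DS at 147.3° from the x-axis; with |DS| = 14.8, S = (-23.22, -18.28). ∠DSH = 112.5° gives SH at 79.80° from the x-axis; with |SH| = 14.2, H = (-20.70, -4.300). ∠SHZ = 93.2° gives HZ at -7.000° from the x-axis; with |HZ| = 22.0, Z = (1.135, -6.981). ∠HZW = 36.8° gives ZW at -150.2° from the x-axis; with |ZW| = 28.3, W = (-23.42, -21.05). ZW is perpendicular to WM, so WM runs at 119.8°; with |WM| = 8.2, M = (-27.50, -13.93). Then |SM| = |M − S| = 6.101.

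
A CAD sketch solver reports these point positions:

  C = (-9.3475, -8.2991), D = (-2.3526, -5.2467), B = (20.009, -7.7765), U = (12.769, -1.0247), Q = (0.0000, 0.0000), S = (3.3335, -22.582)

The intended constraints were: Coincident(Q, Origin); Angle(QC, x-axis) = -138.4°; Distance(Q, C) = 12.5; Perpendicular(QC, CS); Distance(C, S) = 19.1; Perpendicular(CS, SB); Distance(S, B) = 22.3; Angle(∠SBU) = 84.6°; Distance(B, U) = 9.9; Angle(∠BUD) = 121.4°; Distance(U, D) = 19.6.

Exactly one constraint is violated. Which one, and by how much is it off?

Distance(U, D) = 19.6 — off by 3.90.

Q = (0.00, 0.00) ✓; QC at -138.4° ✓; |QC| = 12.50 ✓; ∠(QC, CS) = 90.00° ✓; |CS| = 19.10 ✓; ∠(CS, SB) = 90.00° ✓; |SB| = 22.30 ✓; ∠SBU = 84.60° ✓; |BU| = 9.900 ✓; ∠BUD = 121.4° ✓; |UD| = 15.70 ✗.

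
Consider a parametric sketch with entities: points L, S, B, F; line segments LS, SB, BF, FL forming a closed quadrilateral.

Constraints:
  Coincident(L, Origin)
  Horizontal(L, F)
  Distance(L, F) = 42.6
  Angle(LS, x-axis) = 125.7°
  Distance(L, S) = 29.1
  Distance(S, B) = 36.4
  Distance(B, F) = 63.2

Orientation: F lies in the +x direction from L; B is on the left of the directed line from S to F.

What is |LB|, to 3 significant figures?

52.1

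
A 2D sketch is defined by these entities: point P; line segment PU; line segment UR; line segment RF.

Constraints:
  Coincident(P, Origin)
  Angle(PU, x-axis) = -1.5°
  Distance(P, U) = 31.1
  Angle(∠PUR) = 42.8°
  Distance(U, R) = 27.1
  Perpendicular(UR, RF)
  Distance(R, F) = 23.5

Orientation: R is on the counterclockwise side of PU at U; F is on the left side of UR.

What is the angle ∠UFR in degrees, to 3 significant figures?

49.1°

P is at the origin; PU runs at -1.5° with length 31.1, so U = 31.1·(cos -1.5°, sin -1.5°) = (31.1, -0.814). ∠PUR = 42.8°, so UR runs at -1.5° + (180° − 42.8°) = 136° from the x-axis; with |UR| = 27.1, R = U + 27.1·(cos 136°, sin 136°) = (11.7, 18.1). UR is perpendicular to RF; with |RF| = 23.5 on the left of UR, F = R + 23.5·(-0.698, -0.716) = (-4.72, 1.29). Then cos ∠UFR = FU·FR / (|FU||FR|), giving 49.1°.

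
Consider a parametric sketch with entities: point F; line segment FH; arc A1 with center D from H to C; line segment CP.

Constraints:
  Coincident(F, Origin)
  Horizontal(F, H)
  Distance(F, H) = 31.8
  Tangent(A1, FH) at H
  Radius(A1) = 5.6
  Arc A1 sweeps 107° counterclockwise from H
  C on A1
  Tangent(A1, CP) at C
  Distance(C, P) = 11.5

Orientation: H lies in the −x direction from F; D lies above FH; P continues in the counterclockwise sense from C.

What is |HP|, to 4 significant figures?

18.34

F is at the origin; FH is horizontal with |FH| = 31.8 and H on the −x side, so H = (-31.80, 0.000). A1 meets FH tangentially, so DH is at right angles to FH, so D = H + (0, 5.6) = (-31.80, 5.600). On A1, H sits at bearing -90° from D; a 107° counterclockwise sweep puts C at bearing 17°, so C = D + 5.6·(cos 17°, sin 17°) = (-26.44, 7.237). Tangency of A1 to CP means the radius DC is perpendicular to CP, so CP runs along (−sin 17°, cos 17°); with |CP| = 11.5, P = (-29.81, 18.23). Then |HP| = |P − H| = 18.34.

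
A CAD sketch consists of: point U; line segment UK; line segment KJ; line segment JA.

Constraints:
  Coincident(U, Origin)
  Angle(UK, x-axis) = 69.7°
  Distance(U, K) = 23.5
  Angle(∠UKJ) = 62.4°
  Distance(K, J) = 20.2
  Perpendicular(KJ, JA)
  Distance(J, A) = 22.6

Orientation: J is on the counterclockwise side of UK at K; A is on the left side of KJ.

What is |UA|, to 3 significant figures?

9.48

U is at the origin; UK runs at 69.7° with length 23.5, so K = 23.5·(cos 69.7°, sin 69.7°) = (8.15, 22.0). ∠UKJ = 62.4°, so KJ runs at 69.7° + (180° − 62.4°) = 187° from the x-axis; with |KJ| = 20.2, J = K + 20.2·(cos 187°, sin 187°) = (-11.9, 19.5). The perpendicularity gives JA at right angles to KJ; with |JA| = 22.6 on the left of KJ, A = J + 22.6·(0.127, -0.992) = (-9.01, -2.94). Then |UA| = |A − U| = 9.48.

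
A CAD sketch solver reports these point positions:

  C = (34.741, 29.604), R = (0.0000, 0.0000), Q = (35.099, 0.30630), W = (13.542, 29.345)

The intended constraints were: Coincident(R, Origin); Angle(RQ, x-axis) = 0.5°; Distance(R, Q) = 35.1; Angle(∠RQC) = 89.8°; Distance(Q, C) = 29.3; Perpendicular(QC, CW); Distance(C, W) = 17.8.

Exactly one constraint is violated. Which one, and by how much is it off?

Distance(C, W) = 17.8 — off by 3.40.

R = (0.00, 0.00) ✓; RQ at 0.5000° ✓; |RQ| = 35.10 ✓; ∠RQC = 89.80° ✓; |QC| = 29.30 ✓; ∠(QC, CW) = 90.00° ✓; |CW| = 21.20 ✗.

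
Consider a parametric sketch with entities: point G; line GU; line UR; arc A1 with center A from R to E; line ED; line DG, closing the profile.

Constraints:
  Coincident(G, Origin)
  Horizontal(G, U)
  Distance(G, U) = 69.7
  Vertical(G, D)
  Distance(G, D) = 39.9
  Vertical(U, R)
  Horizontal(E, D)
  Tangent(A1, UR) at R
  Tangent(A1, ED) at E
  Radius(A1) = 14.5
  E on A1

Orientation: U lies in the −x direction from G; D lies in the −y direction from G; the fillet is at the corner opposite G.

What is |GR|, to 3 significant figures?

74.2

The virtual corner opposite G is at (-69.7, -39.9). Since A1 is tangent to UR there, AR ⟂ UR and A1 meets ED tangentially, so AE is at right angles to ED, with radius 14.5, so the center A sits 14.5 in from both sides at A = (-55.2, -25.4). That places the tangent points at R = (-69.7, -25.4) on UR and E = (-55.2, -39.9) on ED. Then |GR| = |R − G| = 74.2.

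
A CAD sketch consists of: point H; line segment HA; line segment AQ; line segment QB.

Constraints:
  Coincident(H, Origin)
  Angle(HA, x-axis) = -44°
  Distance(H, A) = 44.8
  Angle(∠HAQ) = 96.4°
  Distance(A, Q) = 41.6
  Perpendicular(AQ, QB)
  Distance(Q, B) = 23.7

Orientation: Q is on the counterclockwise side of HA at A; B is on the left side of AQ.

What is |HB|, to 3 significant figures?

51.0

H is at the origin; HA runs at -44.0° with length 44.8, so A = 44.8·(cos -44.0°, sin -44.0°) = (32.2, -31.1). ∠HAQ = 96.4°, so AQ runs at -44.0° + (180° − 96.4°) = 39.6° from the x-axis; with |AQ| = 41.6, Q = A + 41.6·(cos 39.6°, sin 39.6°) = (64.3, -4.60). The perpendicularity gives QB at right angles to AQ; with |QB| = 23.7 on the left of AQ, B = Q + 23.7·(-0.637, 0.771) = (49.2, 13.7). Then |HB| = |B − H| = 51.0.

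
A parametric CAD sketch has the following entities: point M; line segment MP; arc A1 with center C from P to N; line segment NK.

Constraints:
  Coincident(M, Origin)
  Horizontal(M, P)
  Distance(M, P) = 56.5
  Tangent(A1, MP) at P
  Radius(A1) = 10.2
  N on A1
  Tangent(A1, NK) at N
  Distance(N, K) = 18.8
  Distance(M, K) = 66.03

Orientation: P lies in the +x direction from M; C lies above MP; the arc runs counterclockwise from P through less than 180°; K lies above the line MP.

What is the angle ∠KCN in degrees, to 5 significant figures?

61.518°

M is at the origin; M and P share the same y with |MP| = 56.5 and P on the +x side, so P = (56.500, 0.0000). The tangent condition forces CP to be normal to MP, so C = P + (0, 10.2) = (56.500, 10.200). Since CN ⟂ NK (tangency), |CK| = √(10.2² + 18.8²) = 21.389 regardless of where N sits on A1. So K lies on both circle(M, 66.03) and circle(C, 21.389); the above-MP intersection is K = (58.013, 31.535). N is the foot of the tangent from K: N = (65.787, 14.418).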